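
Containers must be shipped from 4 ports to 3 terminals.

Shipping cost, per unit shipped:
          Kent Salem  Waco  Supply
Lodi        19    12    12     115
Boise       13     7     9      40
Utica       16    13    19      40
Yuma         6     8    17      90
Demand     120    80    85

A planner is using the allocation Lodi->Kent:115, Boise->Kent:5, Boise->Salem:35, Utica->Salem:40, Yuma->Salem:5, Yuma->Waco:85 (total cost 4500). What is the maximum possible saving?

Current plan cost = 115·19 + 5·13 + 35·7 + 40·13 + 5·8 + 85·17 = 4500.
Optimal plan:
  Lodi→Salem: 30 TEU
  Lodi→Waco: 85 TEU
  Boise→Salem: 40 TEU
  Utica→Kent: 30 TEU
  Utica→Salem: 10 TEU
  Yuma→Kent: 90 TEU
Optimal cost = 2810.
Saving = 4500 − 2810 = 1690.

1690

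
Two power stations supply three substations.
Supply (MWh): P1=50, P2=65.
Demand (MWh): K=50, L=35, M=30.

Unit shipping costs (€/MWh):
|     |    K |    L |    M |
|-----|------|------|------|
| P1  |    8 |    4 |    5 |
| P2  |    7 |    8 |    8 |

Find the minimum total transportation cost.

One minimum-cost allocation:
  P1–L: 35 × €4 = €140
  P1–M: 15 × €5 = €75
  P2–K: 50 × €7 = €350
  P2–M: 15 × €8 = €120
Total = 140 + 75 + 350 + 120 = €685.
(Supply check: P1 ships 50; P2 ships 65.)

685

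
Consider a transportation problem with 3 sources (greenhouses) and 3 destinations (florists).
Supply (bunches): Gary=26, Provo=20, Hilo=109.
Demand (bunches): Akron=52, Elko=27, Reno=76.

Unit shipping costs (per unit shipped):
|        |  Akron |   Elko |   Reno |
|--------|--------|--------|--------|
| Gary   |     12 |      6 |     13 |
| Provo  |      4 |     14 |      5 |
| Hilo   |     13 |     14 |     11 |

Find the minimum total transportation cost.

Optimal allocation:
  Gary–Elko: 26 × 6 = 156
  Provo–Akron: 20 × 4 = 80
  Hilo–Akron: 32 × 13 = 416
  Hilo–Elko: 1 × 14 = 14
  Hilo–Reno: 76 × 11 = 836
Total = 156 + 80 + 416 + 14 + 836 = 1502.
(Supply check: Gary ships 26; Provo ships 20; Hilo ships 109.)

1502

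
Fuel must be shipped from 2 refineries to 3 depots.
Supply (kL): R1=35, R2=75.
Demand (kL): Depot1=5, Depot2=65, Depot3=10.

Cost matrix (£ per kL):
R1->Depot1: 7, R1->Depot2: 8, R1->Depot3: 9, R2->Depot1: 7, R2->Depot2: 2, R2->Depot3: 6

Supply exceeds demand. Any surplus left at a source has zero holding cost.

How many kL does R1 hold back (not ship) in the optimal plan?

30

An optimal plan:
  R1->Depot1: 5 × £7 = £35
  R2->Depot2: 65 × £2 = £130
  R2->Depot3: 10 × £6 = £60
Total cost = £225.
R1 ships 5 of its 35, leaving 30.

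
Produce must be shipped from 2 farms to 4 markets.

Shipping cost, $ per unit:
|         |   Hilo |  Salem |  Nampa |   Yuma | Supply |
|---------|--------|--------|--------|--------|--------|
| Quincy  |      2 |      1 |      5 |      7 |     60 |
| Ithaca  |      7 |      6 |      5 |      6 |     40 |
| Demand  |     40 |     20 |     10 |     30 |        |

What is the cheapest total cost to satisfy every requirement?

An optimal shipping plan:
  Quincy->Hilo: 40 crates
  Quincy->Salem: 20 crates
  Ithaca->Nampa: 10 crates
  Ithaca->Yuma: 30 crates
Total cost = $330.

330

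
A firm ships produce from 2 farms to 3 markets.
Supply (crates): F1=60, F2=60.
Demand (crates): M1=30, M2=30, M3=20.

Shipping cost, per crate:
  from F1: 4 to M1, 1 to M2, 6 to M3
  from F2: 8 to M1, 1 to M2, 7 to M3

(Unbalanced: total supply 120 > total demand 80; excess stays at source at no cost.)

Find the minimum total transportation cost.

Optimal allocation:
  F1→M1: 30 × 4 = 120
  F1→M2: 10 × 1 = 10
  F1→M3: 20 × 6 = 120
  F2→M2: 20 × 1 = 20
Total = 120 + 10 + 120 + 20 = 270.
(Supply check: F1 ships 60; F2 ships 20.)

270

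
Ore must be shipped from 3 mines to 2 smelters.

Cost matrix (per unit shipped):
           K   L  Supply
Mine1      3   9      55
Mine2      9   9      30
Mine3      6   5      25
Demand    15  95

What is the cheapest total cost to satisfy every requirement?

800

An optimal shipping plan:
  Mine1→K: 15 × 3 = 45
  Mine1→L: 40 × 9 = 360
  Mine2→L: 30 × 9 = 270
  Mine3→L: 25 × 5 = 125
Total = 45 + 360 + 270 + 125 = 800.
(Supply check: Mine1 ships 55; Mine2 ships 30; Mine3 ships 25.)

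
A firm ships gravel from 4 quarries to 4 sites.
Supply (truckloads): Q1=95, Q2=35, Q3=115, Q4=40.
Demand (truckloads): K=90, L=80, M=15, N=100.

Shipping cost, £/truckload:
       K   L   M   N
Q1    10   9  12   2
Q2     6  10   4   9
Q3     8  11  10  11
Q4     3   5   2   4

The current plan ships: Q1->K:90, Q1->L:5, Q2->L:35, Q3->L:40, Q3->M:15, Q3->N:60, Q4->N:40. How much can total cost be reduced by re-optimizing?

Current plan cost = 90·10 + 5·9 + 35·10 + 40·11 + 15·10 + 60·11 + 40·4 = £2705.
Optimal plan:
  Q1→N: 95 × £2 = £190
  Q2→K: 20 × £6 = £120
  Q2→M: 15 × £4 = £60
  Q3→K: 70 × £8 = £560
  Q3→L: 45 × £11 = £495
  Q4→L: 35 × £5 = £175
  Q4→N: 5 × £4 = £20
Optimal cost = £1620.
Saving = 2705 − 1620 = £1085.

1085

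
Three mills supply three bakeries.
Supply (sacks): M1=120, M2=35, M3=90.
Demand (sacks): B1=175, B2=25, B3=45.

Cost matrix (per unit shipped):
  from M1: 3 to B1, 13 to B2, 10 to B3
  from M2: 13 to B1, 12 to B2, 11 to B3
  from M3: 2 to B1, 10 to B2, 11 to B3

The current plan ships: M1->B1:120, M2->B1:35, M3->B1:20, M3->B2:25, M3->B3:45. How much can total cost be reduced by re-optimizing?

Current plan cost = 120·3 + 35·13 + 20·2 + 25·10 + 45·11 = 1600.
Optimal plan:
  M1→B1: 85 × 3 = 255
  M1→B3: 35 × 10 = 350
  M2→B2: 25 × 12 = 300
  M2→B3: 10 × 11 = 110
  M3→B1: 90 × 2 = 180
Optimal cost = 1195.
Saving = 1600 − 1195 = 405.

405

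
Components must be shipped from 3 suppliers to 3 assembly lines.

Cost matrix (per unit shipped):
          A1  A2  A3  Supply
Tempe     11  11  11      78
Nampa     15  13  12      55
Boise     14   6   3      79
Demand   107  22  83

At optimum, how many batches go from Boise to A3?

Solving gives:
  Tempe->A1: 78 × 11 = 858
  Nampa->A1: 29 × 15 = 435
  Nampa->A2: 22 × 13 = 286
  Nampa->A3: 4 × 12 = 48
  Boise->A3: 79 × 3 = 237
Total cost = 1864.
So Boise→A3 carries 79 batches.

79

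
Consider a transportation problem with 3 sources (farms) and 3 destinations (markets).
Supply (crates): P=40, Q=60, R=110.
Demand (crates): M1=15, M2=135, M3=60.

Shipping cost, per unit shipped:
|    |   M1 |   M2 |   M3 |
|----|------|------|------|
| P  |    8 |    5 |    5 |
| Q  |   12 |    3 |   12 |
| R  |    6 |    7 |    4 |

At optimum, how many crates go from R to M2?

35

Optimal shipments:
  P to M2: 40 × 5 = 200
  Q to M2: 60 × 3 = 180
  R to M1: 15 × 6 = 90
  R to M2: 35 × 7 = 245
  R to M3: 60 × 4 = 240
Total cost = 955.
So R→M2 carries 35 crates.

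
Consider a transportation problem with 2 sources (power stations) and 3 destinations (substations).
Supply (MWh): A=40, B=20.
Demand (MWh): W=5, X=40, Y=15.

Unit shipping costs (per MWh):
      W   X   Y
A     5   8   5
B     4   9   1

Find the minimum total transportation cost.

355

A cheapest plan:
  A→X: 40 × 8 = 320
  B→W: 5 × 4 = 20
  B→Y: 15 × 1 = 15
Total = 320 + 20 + 15 = 355.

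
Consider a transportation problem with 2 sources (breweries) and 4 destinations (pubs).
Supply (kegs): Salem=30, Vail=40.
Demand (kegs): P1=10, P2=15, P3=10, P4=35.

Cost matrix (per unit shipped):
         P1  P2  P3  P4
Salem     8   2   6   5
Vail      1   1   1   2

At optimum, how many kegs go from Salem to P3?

0

The minimum-cost plan:
  Salem to P2: 15 × 2 = 30
  Salem to P4: 15 × 5 = 75
  Vail to P1: 10 × 1 = 10
  Vail to P3: 10 × 1 = 10
  Vail to P4: 20 × 2 = 40
Total cost = 165.
The route Salem→P3 is not used.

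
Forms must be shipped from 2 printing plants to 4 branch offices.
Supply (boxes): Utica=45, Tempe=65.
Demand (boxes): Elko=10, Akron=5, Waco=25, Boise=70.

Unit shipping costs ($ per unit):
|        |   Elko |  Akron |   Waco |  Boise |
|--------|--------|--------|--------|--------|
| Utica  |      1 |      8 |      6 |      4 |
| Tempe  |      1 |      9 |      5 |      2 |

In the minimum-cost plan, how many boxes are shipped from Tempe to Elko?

0

Optimal shipments:
  Utica->Elko: 10 × $1 = $10
  Utica->Akron: 5 × $8 = $40
  Utica->Waco: 25 × $6 = $150
  Utica->Boise: 5 × $4 = $20
  Tempe->Boise: 65 × $2 = $130
Total cost = $350.
The route Tempe→Elko is not used.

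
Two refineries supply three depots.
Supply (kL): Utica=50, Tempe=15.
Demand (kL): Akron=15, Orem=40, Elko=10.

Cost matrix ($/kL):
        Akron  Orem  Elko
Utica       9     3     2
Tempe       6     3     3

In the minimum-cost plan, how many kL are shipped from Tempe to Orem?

Solving gives:
  Utica–Orem: 40 kL
  Utica–Elko: 10 kL
  Tempe–Akron: 15 kL
Total cost = $230.
The route Tempe→Orem is not used.

0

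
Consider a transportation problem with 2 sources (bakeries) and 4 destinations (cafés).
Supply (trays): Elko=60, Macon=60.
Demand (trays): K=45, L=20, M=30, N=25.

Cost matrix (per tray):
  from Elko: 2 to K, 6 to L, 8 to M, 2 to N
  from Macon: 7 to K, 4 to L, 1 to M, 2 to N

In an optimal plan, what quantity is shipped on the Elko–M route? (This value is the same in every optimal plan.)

0

The minimum-cost plan:
  Elko to K: 45 trays
  Elko to N: 15 trays
  Macon to L: 20 trays
  Macon to M: 30 trays
  Macon to N: 10 trays
Total cost = 250.
The route Elko→M is not used.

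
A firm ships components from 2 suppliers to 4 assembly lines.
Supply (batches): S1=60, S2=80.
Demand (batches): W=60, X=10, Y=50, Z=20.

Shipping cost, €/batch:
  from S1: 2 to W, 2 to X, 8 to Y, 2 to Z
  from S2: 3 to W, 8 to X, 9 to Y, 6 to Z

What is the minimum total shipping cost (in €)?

660

Optimal allocation:
  S1->W: 30 × €2 = €60
  S1->X: 10 × €2 = €20
  S1->Z: 20 × €2 = €40
  S2->W: 30 × €3 = €90
  S2->Y: 50 × €9 = €450
Total = 60 + 20 + 40 + 90 + 450 = €660.
(Supply check: S1 ships 60; S2 ships 80.)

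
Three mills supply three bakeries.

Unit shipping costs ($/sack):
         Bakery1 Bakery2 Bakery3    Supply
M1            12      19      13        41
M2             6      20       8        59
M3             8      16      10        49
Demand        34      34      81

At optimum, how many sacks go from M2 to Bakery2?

The minimum-cost plan:
  M1->Bakery2: 19 sacks
  M1->Bakery3: 22 sacks
  M2->Bakery3: 59 sacks
  M3->Bakery1: 34 sacks
  M3->Bakery2: 15 sacks
Total cost = $1631.
The route M2→Bakery2 is not used.

0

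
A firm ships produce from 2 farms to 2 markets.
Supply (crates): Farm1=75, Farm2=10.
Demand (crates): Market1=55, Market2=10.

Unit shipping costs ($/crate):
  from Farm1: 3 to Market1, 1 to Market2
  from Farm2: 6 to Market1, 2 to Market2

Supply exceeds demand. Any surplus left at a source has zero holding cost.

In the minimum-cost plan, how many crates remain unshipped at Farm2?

Minimum-cost shipments:
  Farm1→Market1: 55 × $3 = $165
  Farm1→Market2: 10 × $1 = $10
Total cost = $175.
Farm2 ships 0 of its 10, leaving 10.

10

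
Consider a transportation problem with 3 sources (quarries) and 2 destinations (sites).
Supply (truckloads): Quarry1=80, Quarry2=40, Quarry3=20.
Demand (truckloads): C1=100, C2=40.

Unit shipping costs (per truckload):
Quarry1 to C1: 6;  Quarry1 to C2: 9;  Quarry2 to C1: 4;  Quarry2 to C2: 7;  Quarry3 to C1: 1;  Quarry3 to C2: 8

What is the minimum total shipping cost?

780

A cheapest plan:
  Quarry1->C1: 40 × 6 = 240
  Quarry1->C2: 40 × 9 = 360
  Quarry2->C1: 40 × 4 = 160
  Quarry3->C1: 20 × 1 = 20
Total = 240 + 360 + 160 + 20 = 780.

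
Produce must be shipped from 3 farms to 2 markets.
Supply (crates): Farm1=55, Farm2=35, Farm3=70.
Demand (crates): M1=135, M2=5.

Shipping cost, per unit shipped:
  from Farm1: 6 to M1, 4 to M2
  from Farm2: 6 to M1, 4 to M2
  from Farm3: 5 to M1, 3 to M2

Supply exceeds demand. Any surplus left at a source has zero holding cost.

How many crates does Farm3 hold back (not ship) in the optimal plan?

An optimal plan:
  Farm1–M1: 30 × 6 = 180
  Farm1–M2: 5 × 4 = 20
  Farm2–M1: 35 × 6 = 210
  Farm3–M1: 70 × 5 = 350
Total cost = 760.
Farm3 ships 70 of its 70, leaving 0.

0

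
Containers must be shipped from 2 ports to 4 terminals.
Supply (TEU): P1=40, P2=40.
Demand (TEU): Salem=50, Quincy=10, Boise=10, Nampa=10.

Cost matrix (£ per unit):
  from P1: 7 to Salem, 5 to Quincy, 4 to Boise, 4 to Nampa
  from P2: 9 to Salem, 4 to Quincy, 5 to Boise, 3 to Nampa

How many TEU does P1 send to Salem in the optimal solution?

Optimal shipments:
  P1→Salem: 40 × £7 = £280
  P2→Salem: 10 × £9 = £90
  P2→Quincy: 10 × £4 = £40
  P2→Boise: 10 × £5 = £50
  P2→Nampa: 10 × £3 = £30
Total cost = £490.
So P1→Salem carries 40 TEU.

40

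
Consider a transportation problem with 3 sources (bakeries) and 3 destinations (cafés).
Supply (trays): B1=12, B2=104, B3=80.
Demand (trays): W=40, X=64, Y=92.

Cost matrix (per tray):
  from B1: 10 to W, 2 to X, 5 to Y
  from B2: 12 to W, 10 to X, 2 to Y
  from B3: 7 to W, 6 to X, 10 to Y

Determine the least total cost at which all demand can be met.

848

An optimal shipping plan:
  B1→X: 12 × 2 = 24
  B2→X: 12 × 10 = 120
  B2→Y: 92 × 2 = 184
  B3→W: 40 × 7 = 280
  B3→X: 40 × 6 = 240
Total = 24 + 120 + 184 + 280 + 240 = 848.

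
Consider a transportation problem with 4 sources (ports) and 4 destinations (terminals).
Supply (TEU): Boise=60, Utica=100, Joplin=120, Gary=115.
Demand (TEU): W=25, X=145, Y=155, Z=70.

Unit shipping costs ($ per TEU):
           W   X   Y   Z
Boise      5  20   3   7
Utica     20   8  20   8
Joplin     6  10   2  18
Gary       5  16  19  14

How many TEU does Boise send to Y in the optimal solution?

35

Optimal shipments:
  Boise→Y: 35 TEU
  Boise→Z: 25 TEU
  Utica→X: 100 TEU
  Joplin→Y: 120 TEU
  Gary→W: 25 TEU
  Gary→X: 45 TEU
  Gary→Z: 45 TEU
Total cost = $2795.
So Boise→Y carries 35 TEU.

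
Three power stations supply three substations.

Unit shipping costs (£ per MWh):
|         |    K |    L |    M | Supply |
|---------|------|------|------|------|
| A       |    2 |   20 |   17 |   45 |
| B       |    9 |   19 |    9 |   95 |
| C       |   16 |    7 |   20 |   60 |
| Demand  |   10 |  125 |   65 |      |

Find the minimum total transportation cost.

Optimal allocation:
  A->K: 10 × £2 = £20
  A->L: 35 × £20 = £700
  B->L: 30 × £19 = £570
  B->M: 65 × £9 = £585
  C->L: 60 × £7 = £420
Total = 20 + 700 + 570 + 585 + 420 = £2295.
(Supply check: A ships 45; B ships 95; C ships 60.)

2295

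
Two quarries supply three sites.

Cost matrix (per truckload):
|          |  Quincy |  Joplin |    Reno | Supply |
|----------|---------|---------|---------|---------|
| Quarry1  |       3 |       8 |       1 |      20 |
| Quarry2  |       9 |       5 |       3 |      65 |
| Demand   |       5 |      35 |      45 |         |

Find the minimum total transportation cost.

295

Optimal allocation:
  Quarry1–Quincy: 5 × 3 = 15
  Quarry1–Reno: 15 × 1 = 15
  Quarry2–Joplin: 35 × 5 = 175
  Quarry2–Reno: 30 × 3 = 90
Total = 15 + 15 + 175 + 90 = 295.
(Supply check: Quarry1 ships 20; Quarry2 ships 65.)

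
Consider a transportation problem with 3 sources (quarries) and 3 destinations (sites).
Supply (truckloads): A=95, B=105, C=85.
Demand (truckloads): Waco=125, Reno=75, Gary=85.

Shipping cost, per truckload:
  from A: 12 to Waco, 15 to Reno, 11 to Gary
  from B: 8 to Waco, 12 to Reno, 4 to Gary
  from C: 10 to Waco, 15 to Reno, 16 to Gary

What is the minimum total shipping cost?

2715

A cheapest plan:
  A->Waco: 20 truckloads
  A->Reno: 75 truckloads
  B->Waco: 20 truckloads
  B->Gary: 85 truckloads
  C->Waco: 85 truckloads
Total cost = 2715.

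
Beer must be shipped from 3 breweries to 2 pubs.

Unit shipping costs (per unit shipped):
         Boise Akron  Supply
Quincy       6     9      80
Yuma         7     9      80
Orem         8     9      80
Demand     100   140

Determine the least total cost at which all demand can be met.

One minimum-cost allocation:
  Quincy–Boise: 80 × 6 = 480
  Yuma–Boise: 20 × 7 = 140
  Yuma–Akron: 60 × 9 = 540
  Orem–Akron: 80 × 9 = 720
Total = 480 + 140 + 540 + 720 = 1880.
(Supply check: Quincy ships 80; Yuma ships 80; Orem ships 80.)

1880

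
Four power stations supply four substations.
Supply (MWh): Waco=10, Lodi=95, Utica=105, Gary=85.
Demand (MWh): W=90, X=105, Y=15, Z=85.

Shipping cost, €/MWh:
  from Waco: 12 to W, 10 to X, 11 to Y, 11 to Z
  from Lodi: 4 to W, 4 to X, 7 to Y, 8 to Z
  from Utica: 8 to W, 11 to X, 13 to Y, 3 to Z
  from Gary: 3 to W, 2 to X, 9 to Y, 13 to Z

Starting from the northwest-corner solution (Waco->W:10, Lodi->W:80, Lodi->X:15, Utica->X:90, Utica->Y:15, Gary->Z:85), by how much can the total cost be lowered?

Current plan cost = 10·12 + 80·4 + 15·4 + 90·11 + 15·13 + 85·13 = €2790.
Optimal plan:
  Waco→Y: 10 MWh
  Lodi→W: 70 MWh
  Lodi→X: 20 MWh
  Lodi→Y: 5 MWh
  Utica→W: 20 MWh
  Utica→Z: 85 MWh
  Gary→X: 85 MWh
Optimal cost = €1090.
Saving = 2790 − 1090 = €1700.

1700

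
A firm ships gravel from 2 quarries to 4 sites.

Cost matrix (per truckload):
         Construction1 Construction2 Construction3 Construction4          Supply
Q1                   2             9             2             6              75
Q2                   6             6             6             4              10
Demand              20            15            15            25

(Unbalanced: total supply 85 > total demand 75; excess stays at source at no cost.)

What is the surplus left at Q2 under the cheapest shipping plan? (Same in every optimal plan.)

0

An optimal plan:
  Q1->Construction1: 20 × 2 = 40
  Q1->Construction2: 5 × 9 = 45
  Q1->Construction3: 15 × 2 = 30
  Q1->Construction4: 25 × 6 = 150
  Q2->Construction2: 10 × 6 = 60
Total cost = 325.
Q2 ships 10 of its 10, leaving 0.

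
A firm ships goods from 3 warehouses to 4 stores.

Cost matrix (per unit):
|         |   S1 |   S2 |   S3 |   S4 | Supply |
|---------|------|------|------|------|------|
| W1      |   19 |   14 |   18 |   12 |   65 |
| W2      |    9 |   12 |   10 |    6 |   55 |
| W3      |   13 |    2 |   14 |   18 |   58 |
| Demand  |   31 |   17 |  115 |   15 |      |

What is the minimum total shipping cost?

2207

Optimal allocation:
  W1→S3: 50 × 18 = 900
  W1→S4: 15 × 12 = 180
  W2→S1: 31 × 9 = 279
  W2→S3: 24 × 10 = 240
  W3→S2: 17 × 2 = 34
  W3→S3: 41 × 14 = 574
Total = 900 + 180 + 279 + 240 + 34 + 574 = 2207.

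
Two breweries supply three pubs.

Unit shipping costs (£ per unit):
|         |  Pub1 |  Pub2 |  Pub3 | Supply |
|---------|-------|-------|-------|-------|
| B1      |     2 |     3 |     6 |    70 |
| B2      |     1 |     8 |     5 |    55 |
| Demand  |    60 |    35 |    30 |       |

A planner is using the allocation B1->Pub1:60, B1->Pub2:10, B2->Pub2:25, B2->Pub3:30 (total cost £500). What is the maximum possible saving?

150

Current plan cost = 60·2 + 10·3 + 25·8 + 30·5 = £500.
Optimal plan:
  B1 to Pub1: 5 kegs
  B1 to Pub2: 35 kegs
  B1 to Pub3: 30 kegs
  B2 to Pub1: 55 kegs
Optimal cost = £350.
Saving = 500 − 350 = £150.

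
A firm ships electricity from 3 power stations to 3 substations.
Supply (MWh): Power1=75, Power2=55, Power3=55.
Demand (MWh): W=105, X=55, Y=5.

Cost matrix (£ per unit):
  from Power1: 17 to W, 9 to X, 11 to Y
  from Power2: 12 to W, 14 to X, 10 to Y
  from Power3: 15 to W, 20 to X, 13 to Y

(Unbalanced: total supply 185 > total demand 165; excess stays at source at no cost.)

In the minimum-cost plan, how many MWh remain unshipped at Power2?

0

Minimum-cost shipments:
  Power1–X: 55 × £9 = £495
  Power1–Y: 5 × £11 = £55
  Power2–W: 55 × £12 = £660
  Power3–W: 50 × £15 = £750
Total cost = £1960.
Power2 ships 55 of its 55, leaving 0.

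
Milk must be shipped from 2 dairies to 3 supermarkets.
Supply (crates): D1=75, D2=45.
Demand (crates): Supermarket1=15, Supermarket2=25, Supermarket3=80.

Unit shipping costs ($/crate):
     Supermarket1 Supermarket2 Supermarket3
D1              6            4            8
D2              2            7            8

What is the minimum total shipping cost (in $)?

Optimal allocation:
  D1 to Supermarket2: 25 × $4 = $100
  D1 to Supermarket3: 50 × $8 = $400
  D2 to Supermarket1: 15 × $2 = $30
  D2 to Supermarket3: 30 × $8 = $240
Total = 100 + 400 + 30 + 240 = $770.

770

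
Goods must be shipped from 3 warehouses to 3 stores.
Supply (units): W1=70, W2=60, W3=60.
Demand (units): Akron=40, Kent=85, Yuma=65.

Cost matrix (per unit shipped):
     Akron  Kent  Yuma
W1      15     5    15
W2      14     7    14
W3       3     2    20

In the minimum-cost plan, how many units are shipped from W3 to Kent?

20

Optimal shipments:
  W1–Kent: 65 units
  W1–Yuma: 5 units
  W2–Yuma: 60 units
  W3–Akron: 40 units
  W3–Kent: 20 units
Total cost = 1400.
So W3→Kent carries 20 units.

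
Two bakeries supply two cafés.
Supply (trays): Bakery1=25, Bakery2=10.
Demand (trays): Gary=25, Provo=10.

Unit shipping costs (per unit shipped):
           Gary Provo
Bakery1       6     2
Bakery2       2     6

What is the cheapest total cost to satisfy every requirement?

130

Optimal allocation:
  Bakery1->Gary: 15 × 6 = 90
  Bakery1->Provo: 10 × 2 = 20
  Bakery2->Gary: 10 × 2 = 20
Total = 90 + 20 + 20 = 130.
(Supply check: Bakery1 ships 25; Bakery2 ships 10.)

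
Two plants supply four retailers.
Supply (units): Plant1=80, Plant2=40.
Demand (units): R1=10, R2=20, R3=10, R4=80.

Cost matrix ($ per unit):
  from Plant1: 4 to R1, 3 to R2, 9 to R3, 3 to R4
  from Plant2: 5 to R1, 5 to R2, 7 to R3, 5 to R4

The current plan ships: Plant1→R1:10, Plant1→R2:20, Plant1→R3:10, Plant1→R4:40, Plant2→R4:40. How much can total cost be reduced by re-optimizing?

Current plan cost = 10·4 + 20·3 + 10·9 + 40·3 + 40·5 = $510.
Optimal plan:
  Plant1 to R2: 20 units
  Plant1 to R4: 60 units
  Plant2 to R1: 10 units
  Plant2 to R3: 10 units
  Plant2 to R4: 20 units
Optimal cost = $460.
Saving = 510 − 460 = $50.

50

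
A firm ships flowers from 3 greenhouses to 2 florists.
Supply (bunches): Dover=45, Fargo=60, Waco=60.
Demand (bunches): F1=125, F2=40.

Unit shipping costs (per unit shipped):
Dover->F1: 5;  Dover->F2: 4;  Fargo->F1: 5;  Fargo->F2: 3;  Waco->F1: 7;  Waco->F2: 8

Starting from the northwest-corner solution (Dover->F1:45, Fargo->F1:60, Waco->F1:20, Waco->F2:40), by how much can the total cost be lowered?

Current plan cost = 45·5 + 60·5 + 20·7 + 40·8 = 985.
Optimal plan:
  Dover→F1: 45 × 5 = 225
  Fargo→F1: 20 × 5 = 100
  Fargo→F2: 40 × 3 = 120
  Waco→F1: 60 × 7 = 420
Optimal cost = 865.
Saving = 985 − 865 = 120.

120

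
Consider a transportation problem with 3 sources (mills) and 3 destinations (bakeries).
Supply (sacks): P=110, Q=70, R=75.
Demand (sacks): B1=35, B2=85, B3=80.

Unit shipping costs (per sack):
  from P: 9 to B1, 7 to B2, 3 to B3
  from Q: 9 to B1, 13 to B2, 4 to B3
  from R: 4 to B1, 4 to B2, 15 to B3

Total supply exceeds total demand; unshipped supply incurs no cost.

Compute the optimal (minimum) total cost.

870

Optimal allocation:
  P to B2: 45 × 7 = 315
  P to B3: 65 × 3 = 195
  Q to B3: 15 × 4 = 60
  R to B1: 35 × 4 = 140
  R to B2: 40 × 4 = 160
Total = 315 + 195 + 60 + 140 + 160 = 870.
(Supply check: P ships 110; Q ships 15; R ships 75.)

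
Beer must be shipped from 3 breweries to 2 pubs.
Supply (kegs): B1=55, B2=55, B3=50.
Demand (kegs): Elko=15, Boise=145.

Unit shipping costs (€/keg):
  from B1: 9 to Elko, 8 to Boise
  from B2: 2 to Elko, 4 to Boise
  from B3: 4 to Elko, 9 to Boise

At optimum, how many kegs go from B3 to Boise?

Solving gives:
  B1->Boise: 55 kegs
  B2->Boise: 55 kegs
  B3->Elko: 15 kegs
  B3->Boise: 35 kegs
Total cost = €1035.
So B3→Boise carries 35 kegs.

35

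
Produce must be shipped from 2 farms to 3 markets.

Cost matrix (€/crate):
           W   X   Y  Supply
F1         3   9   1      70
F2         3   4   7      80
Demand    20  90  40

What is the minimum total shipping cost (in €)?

An optimal shipping plan:
  F1->W: 20 × €3 = €60
  F1->X: 10 × €9 = €90
  F1->Y: 40 × €1 = €40
  F2->X: 80 × €4 = €320
Total = 60 + 90 + 40 + 320 = €510.

510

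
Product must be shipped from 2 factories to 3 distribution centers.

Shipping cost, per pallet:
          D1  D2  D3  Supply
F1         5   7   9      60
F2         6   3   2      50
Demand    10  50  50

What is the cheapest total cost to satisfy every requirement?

500

A cheapest plan:
  F1 to D1: 10 × 5 = 50
  F1 to D2: 50 × 7 = 350
  F2 to D3: 50 × 2 = 100
Total = 50 + 350 + 100 = 500.
(Supply check: F1 ships 60; F2 ships 50.)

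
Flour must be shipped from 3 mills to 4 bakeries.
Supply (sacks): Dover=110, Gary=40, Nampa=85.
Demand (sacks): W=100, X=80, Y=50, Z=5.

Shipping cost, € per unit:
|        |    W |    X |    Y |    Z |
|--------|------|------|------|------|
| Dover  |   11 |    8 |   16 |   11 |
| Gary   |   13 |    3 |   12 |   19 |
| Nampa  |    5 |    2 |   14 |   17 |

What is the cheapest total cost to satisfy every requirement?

Optimal allocation:
  Dover->W: 15 × €11 = €165
  Dover->X: 40 × €8 = €320
  Dover->Y: 50 × €16 = €800
  Dover->Z: 5 × €11 = €55
  Gary->X: 40 × €3 = €120
  Nampa->W: 85 × €5 = €425
Total = 165 + 320 + 800 + 55 + 120 + 425 = €1885.

1885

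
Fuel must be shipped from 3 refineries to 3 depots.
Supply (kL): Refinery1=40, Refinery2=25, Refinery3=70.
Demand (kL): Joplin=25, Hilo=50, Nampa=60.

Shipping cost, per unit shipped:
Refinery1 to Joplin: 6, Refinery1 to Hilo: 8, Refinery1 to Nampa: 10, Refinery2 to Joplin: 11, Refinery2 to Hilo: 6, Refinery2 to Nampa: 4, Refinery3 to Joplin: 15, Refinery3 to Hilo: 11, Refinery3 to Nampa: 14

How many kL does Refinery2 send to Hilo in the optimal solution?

0

The minimum-cost plan:
  Refinery1–Joplin: 25 × 6 = 150
  Refinery1–Nampa: 15 × 10 = 150
  Refinery2–Nampa: 25 × 4 = 100
  Refinery3–Hilo: 50 × 11 = 550
  Refinery3–Nampa: 20 × 14 = 280
Total cost = 1230.
The route Refinery2→Hilo is not used.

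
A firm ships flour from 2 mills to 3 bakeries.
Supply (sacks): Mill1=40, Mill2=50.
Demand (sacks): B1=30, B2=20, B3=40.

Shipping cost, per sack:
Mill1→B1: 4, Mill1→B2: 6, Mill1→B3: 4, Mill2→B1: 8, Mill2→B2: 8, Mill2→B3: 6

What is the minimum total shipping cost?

One minimum-cost allocation:
  Mill1–B1: 30 × 4 = 120
  Mill1–B2: 10 × 6 = 60
  Mill2–B2: 10 × 8 = 80
  Mill2–B3: 40 × 6 = 240
Total = 120 + 60 + 80 + 240 = 500.

500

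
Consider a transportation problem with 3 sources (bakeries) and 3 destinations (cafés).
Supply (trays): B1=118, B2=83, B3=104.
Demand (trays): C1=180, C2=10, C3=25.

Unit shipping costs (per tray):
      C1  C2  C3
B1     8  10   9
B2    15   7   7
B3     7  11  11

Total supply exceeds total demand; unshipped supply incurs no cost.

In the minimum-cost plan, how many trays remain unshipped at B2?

48

Minimum-cost shipments:
  B1 to C1: 76 × 8 = 608
  B2 to C2: 10 × 7 = 70
  B2 to C3: 25 × 7 = 175
  B3 to C1: 104 × 7 = 728
Total cost = 1581.
B2 ships 35 of its 83, leaving 48.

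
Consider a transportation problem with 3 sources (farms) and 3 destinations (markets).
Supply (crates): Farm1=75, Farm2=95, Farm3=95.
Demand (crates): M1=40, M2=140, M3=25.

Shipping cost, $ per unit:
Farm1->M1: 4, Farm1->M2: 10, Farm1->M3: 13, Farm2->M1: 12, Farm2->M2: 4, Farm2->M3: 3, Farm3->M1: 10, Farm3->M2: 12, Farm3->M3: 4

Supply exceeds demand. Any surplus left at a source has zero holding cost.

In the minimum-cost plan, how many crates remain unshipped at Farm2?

0

Minimum-cost shipments:
  Farm1->M1: 40 × $4 = $160
  Farm1->M2: 35 × $10 = $350
  Farm2->M2: 95 × $4 = $380
  Farm3->M2: 10 × $12 = $120
  Farm3->M3: 25 × $4 = $100
Total cost = $1110.
Farm2 ships 95 of its 95, leaving 0.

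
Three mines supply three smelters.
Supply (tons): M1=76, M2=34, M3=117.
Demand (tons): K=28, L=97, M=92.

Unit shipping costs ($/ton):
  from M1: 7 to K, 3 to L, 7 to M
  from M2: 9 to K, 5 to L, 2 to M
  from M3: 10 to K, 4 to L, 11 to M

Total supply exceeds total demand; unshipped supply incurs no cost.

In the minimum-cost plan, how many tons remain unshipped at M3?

An optimal plan:
  M1→K: 18 × $7 = $126
  M1→M: 58 × $7 = $406
  M2→M: 34 × $2 = $68
  M3→K: 10 × $10 = $100
  M3→L: 97 × $4 = $388
Total cost = $1088.
M3 ships 107 of its 117, leaving 10.

10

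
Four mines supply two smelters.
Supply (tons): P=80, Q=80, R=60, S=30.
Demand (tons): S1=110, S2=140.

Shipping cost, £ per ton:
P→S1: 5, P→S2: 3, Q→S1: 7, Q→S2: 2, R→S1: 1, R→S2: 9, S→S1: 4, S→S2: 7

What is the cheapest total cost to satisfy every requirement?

620

One minimum-cost allocation:
  P→S1: 20 × £5 = £100
  P→S2: 60 × £3 = £180
  Q→S2: 80 × £2 = £160
  R→S1: 60 × £1 = £60
  S→S1: 30 × £4 = £120
Total = 100 + 180 + 160 + 60 + 120 = £620.
(Supply check: P ships 80; Q ships 80; R ships 60; S ships 30.)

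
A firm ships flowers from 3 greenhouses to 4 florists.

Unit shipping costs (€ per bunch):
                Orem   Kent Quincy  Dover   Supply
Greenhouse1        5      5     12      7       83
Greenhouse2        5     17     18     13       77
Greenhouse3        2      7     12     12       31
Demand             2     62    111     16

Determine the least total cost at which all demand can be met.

2214

An optimal shipping plan:
  Greenhouse1→Kent: 62 × €5 = €310
  Greenhouse1→Quincy: 5 × €12 = €60
  Greenhouse1→Dover: 16 × €7 = €112
  Greenhouse2→Orem: 2 × €5 = €10
  Greenhouse2→Quincy: 75 × €18 = €1350
  Greenhouse3→Quincy: 31 × €12 = €372
Total = 310 + 60 + 112 + 10 + 1350 + 372 = €2214.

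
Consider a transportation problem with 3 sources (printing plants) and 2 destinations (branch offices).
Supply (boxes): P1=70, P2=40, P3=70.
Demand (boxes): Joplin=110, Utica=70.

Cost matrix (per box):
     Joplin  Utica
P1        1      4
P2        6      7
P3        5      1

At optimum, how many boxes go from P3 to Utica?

70

Optimal shipments:
  P1–Joplin: 70 × 1 = 70
  P2–Joplin: 40 × 6 = 240
  P3–Utica: 70 × 1 = 70
Total cost = 380.
So P3→Utica carries 70 boxes.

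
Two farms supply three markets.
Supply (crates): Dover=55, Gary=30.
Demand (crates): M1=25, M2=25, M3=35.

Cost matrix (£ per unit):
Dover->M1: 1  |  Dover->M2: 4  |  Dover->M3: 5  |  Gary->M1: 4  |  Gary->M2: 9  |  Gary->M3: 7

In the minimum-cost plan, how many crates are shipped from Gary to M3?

The minimum-cost plan:
  Dover–M1: 25 × £1 = £25
  Dover–M2: 25 × £4 = £100
  Dover–M3: 5 × £5 = £25
  Gary–M3: 30 × £7 = £210
Total cost = £360.
So Gary→M3 carries 30 crates.

30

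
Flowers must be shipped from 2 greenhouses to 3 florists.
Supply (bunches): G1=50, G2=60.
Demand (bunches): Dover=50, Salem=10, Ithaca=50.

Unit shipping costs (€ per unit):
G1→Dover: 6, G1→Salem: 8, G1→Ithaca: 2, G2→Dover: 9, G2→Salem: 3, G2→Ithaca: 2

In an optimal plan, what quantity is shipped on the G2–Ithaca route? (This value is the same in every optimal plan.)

50

Optimal shipments:
  G1–Dover: 50 × €6 = €300
  G2–Salem: 10 × €3 = €30
  G2–Ithaca: 50 × €2 = €100
Total cost = €430.
So G2→Ithaca carries 50 bunches.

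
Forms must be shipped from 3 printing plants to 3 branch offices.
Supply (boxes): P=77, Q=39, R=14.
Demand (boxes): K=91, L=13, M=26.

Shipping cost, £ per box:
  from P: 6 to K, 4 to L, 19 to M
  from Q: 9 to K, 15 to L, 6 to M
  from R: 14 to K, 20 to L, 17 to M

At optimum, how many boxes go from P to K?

The minimum-cost plan:
  P to K: 64 × £6 = £384
  P to L: 13 × £4 = £52
  Q to K: 13 × £9 = £117
  Q to M: 26 × £6 = £156
  R to K: 14 × £14 = £196
Total cost = £905.
So P→K carries 64 boxes.

64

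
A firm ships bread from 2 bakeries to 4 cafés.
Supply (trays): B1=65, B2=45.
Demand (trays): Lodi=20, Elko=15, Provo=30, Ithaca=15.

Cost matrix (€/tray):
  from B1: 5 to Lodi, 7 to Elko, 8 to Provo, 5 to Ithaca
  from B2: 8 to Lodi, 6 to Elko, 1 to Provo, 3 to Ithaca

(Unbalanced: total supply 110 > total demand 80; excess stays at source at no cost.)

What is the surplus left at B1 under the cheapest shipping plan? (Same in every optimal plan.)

An optimal plan:
  B1->Lodi: 20 × €5 = €100
  B1->Elko: 15 × €7 = €105
  B2->Provo: 30 × €1 = €30
  B2->Ithaca: 15 × €3 = €45
Total cost = €280.
B1 ships 35 of its 65, leaving 30.

30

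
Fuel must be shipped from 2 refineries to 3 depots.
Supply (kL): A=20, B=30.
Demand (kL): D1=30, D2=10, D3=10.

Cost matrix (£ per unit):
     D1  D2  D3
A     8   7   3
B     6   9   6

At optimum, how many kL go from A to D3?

10

The minimum-cost plan:
  A->D2: 10 × £7 = £70
  A->D3: 10 × £3 = £30
  B->D1: 30 × £6 = £180
Total cost = £280.
So A→D3 carries 10 kL.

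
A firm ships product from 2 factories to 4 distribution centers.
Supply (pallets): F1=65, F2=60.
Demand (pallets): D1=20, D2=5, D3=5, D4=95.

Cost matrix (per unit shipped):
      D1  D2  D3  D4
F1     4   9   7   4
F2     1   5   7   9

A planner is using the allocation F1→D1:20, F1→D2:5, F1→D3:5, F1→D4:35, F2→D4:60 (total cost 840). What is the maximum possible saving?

Current plan cost = 20·4 + 5·9 + 5·7 + 35·4 + 60·9 = 840.
Optimal plan:
  F1 to D4: 65 pallets
  F2 to D1: 20 pallets
  F2 to D2: 5 pallets
  F2 to D3: 5 pallets
  F2 to D4: 30 pallets
Optimal cost = 610.
Saving = 840 − 610 = 230.

230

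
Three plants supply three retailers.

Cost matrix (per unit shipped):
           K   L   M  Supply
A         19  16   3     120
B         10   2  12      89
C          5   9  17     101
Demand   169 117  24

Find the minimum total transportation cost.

One minimum-cost allocation:
  A->K: 68 × 19 = 1292
  A->L: 28 × 16 = 448
  A->M: 24 × 3 = 72
  B->L: 89 × 2 = 178
  C->K: 101 × 5 = 505
Total = 1292 + 448 + 72 + 178 + 505 = 2495.
(Supply check: A ships 120; B ships 89; C ships 101.)

2495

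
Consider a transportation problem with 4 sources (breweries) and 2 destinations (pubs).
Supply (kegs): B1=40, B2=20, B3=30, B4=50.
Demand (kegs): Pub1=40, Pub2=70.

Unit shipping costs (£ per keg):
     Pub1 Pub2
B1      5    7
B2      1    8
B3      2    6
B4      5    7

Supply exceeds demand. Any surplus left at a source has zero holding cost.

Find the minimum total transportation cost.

540

One minimum-cost allocation:
  B1 to Pub2: 40 kegs
  B2 to Pub1: 20 kegs
  B3 to Pub1: 20 kegs
  B3 to Pub2: 10 kegs
  B4 to Pub2: 20 kegs
Total cost = £540.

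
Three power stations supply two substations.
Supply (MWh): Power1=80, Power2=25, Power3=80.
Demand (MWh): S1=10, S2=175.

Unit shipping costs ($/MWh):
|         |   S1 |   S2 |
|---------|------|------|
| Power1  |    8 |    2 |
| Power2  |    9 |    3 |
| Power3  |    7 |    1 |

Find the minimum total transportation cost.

375

Optimal allocation:
  Power1→S1: 10 × $8 = $80
  Power1→S2: 70 × $2 = $140
  Power2→S2: 25 × $3 = $75
  Power3→S2: 80 × $1 = $80
Total = 80 + 140 + 75 + 80 = $375.
(Supply check: Power1 ships 80; Power2 ships 25; Power3 ships 80.)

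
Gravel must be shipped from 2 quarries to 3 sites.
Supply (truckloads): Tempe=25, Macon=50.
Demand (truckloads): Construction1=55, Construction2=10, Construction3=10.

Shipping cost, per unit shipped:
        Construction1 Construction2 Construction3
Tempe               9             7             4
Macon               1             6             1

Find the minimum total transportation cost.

One minimum-cost allocation:
  Tempe to Construction1: 5 truckloads
  Tempe to Construction2: 10 truckloads
  Tempe to Construction3: 10 truckloads
  Macon to Construction1: 50 truckloads
Total cost = 205.

205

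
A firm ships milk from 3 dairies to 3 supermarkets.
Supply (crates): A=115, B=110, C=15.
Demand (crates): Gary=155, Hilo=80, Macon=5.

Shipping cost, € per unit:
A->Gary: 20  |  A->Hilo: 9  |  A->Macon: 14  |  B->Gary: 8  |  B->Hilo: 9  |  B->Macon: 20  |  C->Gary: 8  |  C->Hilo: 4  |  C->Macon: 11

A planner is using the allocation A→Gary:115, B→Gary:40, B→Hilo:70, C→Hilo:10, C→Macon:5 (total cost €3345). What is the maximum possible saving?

955

Current plan cost = 115·20 + 40·8 + 70·9 + 10·4 + 5·11 = €3345.
Optimal plan:
  A→Gary: 30 × €20 = €600
  A→Hilo: 80 × €9 = €720
  A→Macon: 5 × €14 = €70
  B→Gary: 110 × €8 = €880
  C→Gary: 15 × €8 = €120
Optimal cost = €2390.
Saving = 3345 − 2390 = €955.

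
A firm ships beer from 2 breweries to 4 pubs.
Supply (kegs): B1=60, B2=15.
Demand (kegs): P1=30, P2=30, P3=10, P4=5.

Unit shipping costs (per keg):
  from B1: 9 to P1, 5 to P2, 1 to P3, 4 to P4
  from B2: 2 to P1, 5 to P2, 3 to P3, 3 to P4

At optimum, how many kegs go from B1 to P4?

5

The minimum-cost plan:
  B1–P1: 15 × 9 = 135
  B1–P2: 30 × 5 = 150
  B1–P3: 10 × 1 = 10
  B1–P4: 5 × 4 = 20
  B2–P1: 15 × 2 = 30
Total cost = 345.
So B1→P4 carries 5 kegs.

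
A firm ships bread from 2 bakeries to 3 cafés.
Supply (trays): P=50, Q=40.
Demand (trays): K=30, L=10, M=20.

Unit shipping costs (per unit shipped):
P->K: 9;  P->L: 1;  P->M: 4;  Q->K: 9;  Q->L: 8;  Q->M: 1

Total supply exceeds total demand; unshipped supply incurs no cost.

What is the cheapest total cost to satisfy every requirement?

300

A cheapest plan:
  P to K: 30 × 9 = 270
  P to L: 10 × 1 = 10
  Q to M: 20 × 1 = 20
Total = 270 + 10 + 20 = 300.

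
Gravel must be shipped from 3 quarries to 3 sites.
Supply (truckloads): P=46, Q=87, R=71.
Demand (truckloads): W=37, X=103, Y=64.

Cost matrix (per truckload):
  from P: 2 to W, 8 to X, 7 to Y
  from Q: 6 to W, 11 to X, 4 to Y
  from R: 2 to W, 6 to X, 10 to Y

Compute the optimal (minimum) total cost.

A cheapest plan:
  P–W: 37 × 2 = 74
  P–X: 9 × 8 = 72
  Q–X: 23 × 11 = 253
  Q–Y: 64 × 4 = 256
  R–X: 71 × 6 = 426
Total = 74 + 72 + 253 + 256 + 426 = 1081.

1081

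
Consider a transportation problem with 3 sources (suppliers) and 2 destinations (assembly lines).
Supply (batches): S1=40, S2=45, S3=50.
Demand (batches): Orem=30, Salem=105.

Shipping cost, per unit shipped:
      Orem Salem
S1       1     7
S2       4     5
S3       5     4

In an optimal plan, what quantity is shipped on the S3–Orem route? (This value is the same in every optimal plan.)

Optimal shipments:
  S1 to Orem: 30 × 1 = 30
  S1 to Salem: 10 × 7 = 70
  S2 to Salem: 45 × 5 = 225
  S3 to Salem: 50 × 4 = 200
Total cost = 525.
The route S3→Orem is not used.

0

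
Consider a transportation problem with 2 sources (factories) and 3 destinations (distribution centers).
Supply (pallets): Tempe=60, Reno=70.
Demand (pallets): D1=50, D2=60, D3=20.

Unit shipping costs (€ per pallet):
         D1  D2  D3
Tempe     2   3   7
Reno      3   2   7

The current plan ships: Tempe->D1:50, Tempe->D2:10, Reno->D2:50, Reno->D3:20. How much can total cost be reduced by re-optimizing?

Current plan cost = 50·2 + 10·3 + 50·2 + 20·7 = €370.
Optimal plan:
  Tempe–D1: 50 pallets
  Tempe–D3: 10 pallets
  Reno–D2: 60 pallets
  Reno–D3: 10 pallets
Optimal cost = €360.
Saving = 370 − 360 = €10.

10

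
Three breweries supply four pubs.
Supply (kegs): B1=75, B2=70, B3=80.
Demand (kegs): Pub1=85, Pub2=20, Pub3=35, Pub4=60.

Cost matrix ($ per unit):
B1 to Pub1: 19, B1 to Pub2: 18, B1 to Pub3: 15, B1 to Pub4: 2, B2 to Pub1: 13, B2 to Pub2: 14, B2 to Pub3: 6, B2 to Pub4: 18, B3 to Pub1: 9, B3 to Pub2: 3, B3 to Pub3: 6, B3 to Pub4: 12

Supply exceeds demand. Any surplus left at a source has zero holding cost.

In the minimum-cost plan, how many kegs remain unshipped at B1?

15

An optimal plan:
  B1→Pub4: 60 × $2 = $120
  B2→Pub1: 25 × $13 = $325
  B2→Pub3: 35 × $6 = $210
  B3→Pub1: 60 × $9 = $540
  B3→Pub2: 20 × $3 = $60
Total cost = $1255.
B1 ships 60 of its 75, leaving 15.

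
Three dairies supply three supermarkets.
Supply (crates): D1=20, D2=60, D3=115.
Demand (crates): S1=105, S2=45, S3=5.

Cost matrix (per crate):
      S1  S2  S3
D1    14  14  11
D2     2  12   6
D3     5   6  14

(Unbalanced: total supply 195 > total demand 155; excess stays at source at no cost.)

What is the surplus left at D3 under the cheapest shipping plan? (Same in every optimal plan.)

20

An optimal plan:
  D2->S1: 55 crates
  D2->S3: 5 crates
  D3->S1: 50 crates
  D3->S2: 45 crates
Total cost = 660.
D3 ships 95 of its 115, leaving 20.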